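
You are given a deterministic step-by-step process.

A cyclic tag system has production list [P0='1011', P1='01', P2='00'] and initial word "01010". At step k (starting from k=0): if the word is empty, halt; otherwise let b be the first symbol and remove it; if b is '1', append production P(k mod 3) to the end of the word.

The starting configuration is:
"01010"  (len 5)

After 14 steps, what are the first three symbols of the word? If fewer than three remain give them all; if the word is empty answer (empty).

gen 0: "01010"  (len 5)
gen 1: "1010"  (len 4)
gen 2: "01001"  (len 5)
gen 3: "1001"  (len 4)
gen 4: "0011011"  (len 7)
gen 5: "011011"  (len 6)
gen 6: "11011"  (len 5)
gen 7: "10111011"  (len 8)
gen 8: "011101101"  (len 9)
gen 9: "11101101"  (len 8)
gen 10: "11011011011"  (len 11)
gen 11: "101101101101"  (len 12)
gen 12: "0110110110100"  (len 13)
gen 13: "110110110100"  (len 12)
gen 14: "1011011010001"  (len 13)

101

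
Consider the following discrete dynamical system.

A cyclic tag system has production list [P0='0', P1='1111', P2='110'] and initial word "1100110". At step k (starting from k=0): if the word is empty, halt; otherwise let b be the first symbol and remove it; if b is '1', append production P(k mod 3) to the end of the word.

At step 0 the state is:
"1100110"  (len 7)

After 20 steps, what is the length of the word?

gen 0: "1100110"  (len 7)
gen 1: "1001100"  (len 7)
gen 2: "0011001111"  (len 10)
gen 3: "011001111"  (len 9)
gen 4: "11001111"  (len 8)
gen 5: "10011111111"  (len 11)
gen 6: "0011111111110"  (len 13)
gen 7: "011111111110"  (len 12)
gen 8: "11111111110"  (len 11)
gen 9: "1111111110110"  (len 13)
gen 10: "1111111101100"  (len 13)
gen 11: "1111111011001111"  (len 16)
gen 12: "111111011001111110"  (len 18)
gen 13: "111110110011111100"  (len 18)
gen 14: "111101100111111001111"  (len 21)
gen 15: "11101100111111001111110"  (len 23)
gen 16: "11011001111110011111100"  (len 23)
gen 17: "10110011111100111111001111"  (len 26)
gen 18: "0110011111100111111001111110"  (len 28)
gen 19: "110011111100111111001111110"  (len 27)
gen 20: "100111111001111110011111101111"  (len 30)

30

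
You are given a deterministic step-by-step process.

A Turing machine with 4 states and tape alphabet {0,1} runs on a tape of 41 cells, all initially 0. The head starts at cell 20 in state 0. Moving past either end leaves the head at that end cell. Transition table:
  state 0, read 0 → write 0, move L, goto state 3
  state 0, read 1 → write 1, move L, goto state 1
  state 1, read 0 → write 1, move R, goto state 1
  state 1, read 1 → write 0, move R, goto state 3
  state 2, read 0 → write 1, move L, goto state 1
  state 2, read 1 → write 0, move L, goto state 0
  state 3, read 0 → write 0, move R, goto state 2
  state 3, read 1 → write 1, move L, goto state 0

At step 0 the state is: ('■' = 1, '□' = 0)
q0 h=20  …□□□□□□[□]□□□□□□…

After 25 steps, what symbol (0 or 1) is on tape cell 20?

step 0: q0 h=20  …□□□□□□[□]□□□□□□…
step 1: q3 h=19  …□□□□□□[□]□□□□□□…
step 2: q2 h=20  …□□□□□□[□]□□□□□□…
step 3: q1 h=19  …□□□□□□[□]■□□□□□…
step 4: q1 h=20  …□□□□□■[■]□□□□□□…
step 5: q3 h=21  …□□□□■□[□]□□□□□□…
step 6: q2 h=22  …□□□■□□[□]□□□□□□…
step 7: q1 h=21  …□□□□■□[□]■□□□□□…
step 8: q1 h=22  …□□□■□■[■]□□□□□□…
step 9: q3 h=23  …□□■□■□[□]□□□□□□…
step 10: q2 h=24  …□■□■□□[□]□□□□□□…
step 11: q1 h=23  …□□■□■□[□]■□□□□□…
step 12: q1 h=24  …□■□■□■[■]□□□□□□…
step 13: q3 h=25  …■□■□■□[□]□□□□□□…
step 14: q2 h=26  …□■□■□□[□]□□□□□□…
step 15: q1 h=25  …■□■□■□[□]■□□□□□…
step 16: q1 h=26  …□■□■□■[■]□□□□□□…
step 17: q3 h=27  …■□■□■□[□]□□□□□□…
step 18: q2 h=28  …□■□■□□[□]□□□□□□…
step 19: q1 h=27  …■□■□■□[□]■□□□□□…
step 20: q1 h=28  …□■□■□■[■]□□□□□□…
step 21: q3 h=29  …■□■□■□[□]□□□□□□…
step 22: q2 h=30  …□■□■□□[□]□□□□□□…
step 23: q1 h=29  …■□■□■□[□]■□□□□□…
step 24: q1 h=30  …□■□■□■[■]□□□□□□…
step 25: q3 h=31  …■□■□■□[□]□□□□□□…

0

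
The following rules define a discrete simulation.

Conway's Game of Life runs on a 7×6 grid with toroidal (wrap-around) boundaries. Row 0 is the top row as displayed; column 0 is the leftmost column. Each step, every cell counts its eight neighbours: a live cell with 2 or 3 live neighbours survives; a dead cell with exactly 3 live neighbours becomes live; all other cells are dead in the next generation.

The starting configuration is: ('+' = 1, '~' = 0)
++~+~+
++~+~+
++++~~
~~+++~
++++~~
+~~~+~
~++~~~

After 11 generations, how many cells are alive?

[0] ++~+~+
++~+~+
++++~~
~~+++~
++++~~
+~~~+~
~++~~~
[1] ~~~+~+
~~~+~~
~~~~~~
~~~~++
+~~~~~
+~~~~+
~~+++~
[2] ~~~~~~
~~~~+~
~~~~+~
~~~~~+
+~~~+~
++~+++
+~++~~
[3] ~~~+~~
~~~~~~
~~~~++
~~~~++
~+~+~~
~~~~~~
+~++~~
[4] ~~++~~
~~~~+~
~~~~++
+~~+~+
~~~~+~
~+~+~~
~~++~~
[5] ~~+~+~
~~~~++
+~~+~~
+~~+~~
+~++++
~~~++~
~+~~+~
[6] ~~~~+~
~~~~++
+~~+~~
+~~~~~
+++~~~
++~~~~
~~+~++
[7] ~~~~~~
~~~+++
+~~~+~
+~+~~+
~~+~~+
~~~+~~
++~+++
[8] ~~+~~~
~~~+++
++~~~~
+~~++~
++++++
~+~+~~
+~++++
[9] +++~~~
++++++
+++~~~
~~~~~~
~~~~~~
~~~~~~
+~~~++
[10] ~~~~~~
~~~~+~
~~~~+~
~+~~~~
~~~~~~
~~~~~+
+~~~~+
[11] ~~~~~+
~~~~~~
~~~~~~
~~~~~~
~~~~~~
+~~~~+
+~~~~+

5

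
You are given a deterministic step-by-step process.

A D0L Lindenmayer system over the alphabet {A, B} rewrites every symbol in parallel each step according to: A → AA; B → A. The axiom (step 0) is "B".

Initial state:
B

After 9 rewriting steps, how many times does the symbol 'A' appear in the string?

256

gen 0: B
gen 1: A
gen 2: AA
gen 3: AAAA
gen 4: AAAAAAAA
gen 5: AAAAAAAAAAAAAAAA
gen 6: AAAAAAAAAAAAAAAAAAAAAAAAAAAAAAAA
gen 7: AAAAAAAAAAAAAAAAAAAAAAAAAAAAAAAAAAAAAAAAAAAAAAAAAAAAAAAAAAAAAAAA
gen 8: AAAAAAAAAAAAAAAAAAAAAAAAAAAAAAAAAAAAAAAAAAAAAAAAAAAAAAAAAA…AAAAAAAAAAAAAAAAAAAAAAAAAAAAAAAAAAAAAAAAAAAAAAAAAAAAAAAAAA  (len 128)
gen 9: AAAAAAAAAAAAAAAAAAAAAAAAAAAAAAAAAAAAAAAAAAAAAAAAAAAAAAAAAA…AAAAAAAAAAAAAAAAAAAAAAAAAAAAAAAAAAAAAAAAAAAAAAAAAAAAAAAAAA  (len 256)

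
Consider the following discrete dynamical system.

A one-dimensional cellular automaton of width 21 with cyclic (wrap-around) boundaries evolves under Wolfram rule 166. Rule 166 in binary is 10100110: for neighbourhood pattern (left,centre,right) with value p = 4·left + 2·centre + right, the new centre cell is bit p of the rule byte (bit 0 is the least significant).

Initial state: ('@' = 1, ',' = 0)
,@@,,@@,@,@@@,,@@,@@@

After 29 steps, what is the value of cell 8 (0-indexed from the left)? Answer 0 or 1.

k=0  ,@@,,@@,@,@@@,,@@,@@@
k=1  @,,,@,,@@@,@,,@,,@,@,
k=2  @,,@@,@,@,@@,@@,@@@@@
k=3  ,,@,,@@@@@,,@,,@,@@@@
k=4  ,@@,@,@@@,,@@,@@@,@@,
k=5  @,,@@@,@,,@,,@,@,@,,,
k=6  @,@,@,@@,@@,@@@@@@,,@
k=7  ,@@@@@,,@,,@,@@@@,,@,
k=8  @,@@@,,@@,@@@,@@,,@@,
k=9  @@,@,,@,,@,@,@,,,@,,@
k=10  @,@@,@@,@@@@@@,,@@,@,
k=11  @@,,@,,@,@@@@,,@,,@@@
k=12  @,,@@,@@@,@@,,@@,@,@@
k=13  ,,@,,@,@,@,,,@,,@@@,@
k=14  ,@@,@@@@@@,,@@,@,@,@@
k=15  @,,@,@@@@,,@,,@@@@@,,
k=16  @,@@@,@@,,@@,@,@@@,,@
k=17  ,@,@,@,,,@,,@@@,@,,@,
k=18  @@@@@@,,@@,@,@,@@,@@,
k=19  ,@@@@,,@,,@@@@@,,@,,@
k=20  @,@@,,@@,@,@@@,,@@,@@
k=21  ,@,,,@,,@@@,@,,@,,@,@
k=22  @@,,@@,@,@,@@,@@,@@@@
k=23  @,,@,,@@@@@,,@,,@,@@@
k=24  ,,@@,@,@@@,,@@,@@@,@@
k=25  ,@,,@@@,@,,@,,@,@,@,,
k=26  @@,@,@,@@,@@,@@@@@@,,
k=27  ,,@@@@@,,@,,@,@@@@,,@
k=28  ,@,@@@,,@@,@@@,@@,,@@
k=29  @@@,@,,@,,@,@,@,,,@,,

0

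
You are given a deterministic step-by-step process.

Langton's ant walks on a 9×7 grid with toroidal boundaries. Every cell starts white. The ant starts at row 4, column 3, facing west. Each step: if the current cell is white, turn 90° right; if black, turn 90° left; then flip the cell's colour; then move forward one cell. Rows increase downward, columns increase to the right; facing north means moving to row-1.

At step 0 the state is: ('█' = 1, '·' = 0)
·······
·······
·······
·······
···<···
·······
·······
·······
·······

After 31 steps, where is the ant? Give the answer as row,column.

6,4

t=0: ·······
·······
·······
·······
···<···
·······
·······
·······
·······
t=1: ·······
·······
·······
···^···
···█···
·······
·······
·······
·······
t=2: ·······
·······
·······
···█>··
···█···
·······
·······
·······
·······
t=3: ·······
·······
·······
···██··
···█v··
·······
·······
·······
·······
t=4: ·······
·······
·······
···██··
···<█··
·······
·······
·······
·······
t=5: ·······
·······
·······
···██··
····█··
···v···
·······
·······
·······
t=6: ·······
·······
·······
···██··
····█··
··<█···
·······
·······
·······
t=7: ·······
·······
·······
···██··
··^·█··
··██···
·······
·······
·······
t=8: ·······
·······
·······
···██··
··█>█··
··██···
·······
·······
·······
t=9: ·······
·······
·······
···██··
··███··
··█v···
·······
·······
·······
t=10: ·······
·······
·······
···██··
··███··
··█·>··
·······
·······
·······
t=11: ·······
·······
·······
···██··
··███··
··█·█··
····v··
·······
·······
t=12: ·······
·······
·······
···██··
··███··
··█·█··
···<█··
·······
·······
t=13: ·······
·······
·······
···██··
··███··
··█^█··
···██··
·······
·······
t=14: ·······
·······
·······
···██··
··███··
··██>··
···██··
·······
·······
t=15: ·······
·······
·······
···██··
··██^··
··██···
···██··
·······
·······
t=16: ·······
·······
·······
···██··
··█<···
··██···
···██··
·······
·······
t=17: ·······
·······
·······
···██··
··█····
··█v···
···██··
·······
·······
t=18: ·······
·······
·······
···██··
··█····
··█·>··
···██··
·······
·······
t=19: ·······
·······
·······
···██··
··█····
··█·█··
···█v··
·······
·······
t=20: ·······
·······
·······
···██··
··█····
··█·█··
···█·>·
·······
·······
t=21: ·······
·······
·······
···██··
··█····
··█·█··
···█·█·
·····v·
·······
t=22: ·······
·······
·······
···██··
··█····
··█·█··
···█·█·
····<█·
·······
t=23: ·······
·······
·······
···██··
··█····
··█·█··
···█^█·
····██·
·······
t=24: ·······
·······
·······
···██··
··█····
··█·█··
···██>·
····██·
·······
t=25: ·······
·······
·······
···██··
··█····
··█·█^·
···██··
····██·
·······
t=26: ·······
·······
·······
···██··
··█····
··█·██>
···██··
····██·
·······
t=27: ·······
·······
·······
···██··
··█····
··█·███
···██·v
····██·
·······
t=28: ·······
·······
·······
···██··
··█····
··█·███
···██<█
····██·
·······
t=29: ·······
·······
·······
···██··
··█····
··█·█^█
···████
····██·
·······
t=30: ·······
·······
·······
···██··
··█····
··█·<·█
···████
····██·
·······
t=31: ·······
·······
·······
···██··
··█····
··█···█
···█v██
····██·
·······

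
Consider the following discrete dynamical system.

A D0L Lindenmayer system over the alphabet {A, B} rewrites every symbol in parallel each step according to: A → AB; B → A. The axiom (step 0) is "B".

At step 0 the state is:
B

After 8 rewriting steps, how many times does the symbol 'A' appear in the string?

[0] B
[1] A
[2] AB
[3] ABA
[4] ABAAB
[5] ABAABABA
[6] ABAABABAABAAB
[7] ABAABABAABAABABAABABA
[8] ABAABABAABAABABAABABAABAABABAABAAB

21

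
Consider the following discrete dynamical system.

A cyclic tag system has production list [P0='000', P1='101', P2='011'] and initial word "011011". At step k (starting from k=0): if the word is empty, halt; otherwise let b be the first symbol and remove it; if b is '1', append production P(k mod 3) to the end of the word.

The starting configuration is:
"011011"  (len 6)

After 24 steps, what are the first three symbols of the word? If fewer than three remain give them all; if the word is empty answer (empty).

step 0: "011011"  (len 6)
step 1: "11011"  (len 5)
step 2: "1011101"  (len 7)
step 3: "011101011"  (len 9)
step 4: "11101011"  (len 8)
step 5: "1101011101"  (len 10)
step 6: "101011101011"  (len 12)
step 7: "01011101011000"  (len 14)
step 8: "1011101011000"  (len 13)
step 9: "011101011000011"  (len 15)
step 10: "11101011000011"  (len 14)
step 11: "1101011000011101"  (len 16)
step 12: "101011000011101011"  (len 18)
step 13: "01011000011101011000"  (len 20)
step 14: "1011000011101011000"  (len 19)
step 15: "011000011101011000011"  (len 21)
step 16: "11000011101011000011"  (len 20)
step 17: "1000011101011000011101"  (len 22)
step 18: "000011101011000011101011"  (len 24)
step 19: "00011101011000011101011"  (len 23)
step 20: "0011101011000011101011"  (len 22)
step 21: "011101011000011101011"  (len 21)
step 22: "11101011000011101011"  (len 20)
step 23: "1101011000011101011101"  (len 22)
step 24: "101011000011101011101011"  (len 24)

101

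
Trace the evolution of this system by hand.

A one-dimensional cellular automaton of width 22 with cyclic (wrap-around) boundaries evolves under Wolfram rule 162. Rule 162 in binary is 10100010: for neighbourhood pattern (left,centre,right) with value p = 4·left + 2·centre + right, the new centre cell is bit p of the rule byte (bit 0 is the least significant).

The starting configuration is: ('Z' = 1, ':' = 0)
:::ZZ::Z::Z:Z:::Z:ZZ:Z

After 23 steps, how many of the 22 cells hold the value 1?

step 0: :::ZZ::Z::Z:Z:::Z:ZZ:Z
step 1: ::Z:::Z::Z:Z:::Z:Z::Z:
step 2: :Z:::Z::Z:Z:::Z:Z::Z::
step 3: Z:::Z::Z:Z:::Z:Z::Z:::
step 4: :::Z::Z:Z:::Z:Z::Z:::Z
step 5: ::Z::Z:Z:::Z:Z::Z:::Z:
step 6: :Z::Z:Z:::Z:Z::Z:::Z::
step 7: Z::Z:Z:::Z:Z::Z:::Z:::
step 8: ::Z:Z:::Z:Z::Z:::Z:::Z
step 9: :Z:Z:::Z:Z::Z:::Z:::Z:
step 10: Z:Z:::Z:Z::Z:::Z:::Z::
step 11: :Z:::Z:Z::Z:::Z:::Z::Z
step 12: Z:::Z:Z::Z:::Z:::Z::Z:
step 13: :::Z:Z::Z:::Z:::Z::Z:Z
step 14: ::Z:Z::Z:::Z:::Z::Z:Z:
step 15: :Z:Z::Z:::Z:::Z::Z:Z::
step 16: Z:Z::Z:::Z:::Z::Z:Z:::
step 17: :Z::Z:::Z:::Z::Z:Z:::Z
step 18: Z::Z:::Z:::Z::Z:Z:::Z:
step 19: ::Z:::Z:::Z::Z:Z:::Z:Z
step 20: :Z:::Z:::Z::Z:Z:::Z:Z:
step 21: Z:::Z:::Z::Z:Z:::Z:Z::
step 22: :::Z:::Z::Z:Z:::Z:Z::Z
step 23: ::Z:::Z::Z:Z:::Z:Z::Z:

7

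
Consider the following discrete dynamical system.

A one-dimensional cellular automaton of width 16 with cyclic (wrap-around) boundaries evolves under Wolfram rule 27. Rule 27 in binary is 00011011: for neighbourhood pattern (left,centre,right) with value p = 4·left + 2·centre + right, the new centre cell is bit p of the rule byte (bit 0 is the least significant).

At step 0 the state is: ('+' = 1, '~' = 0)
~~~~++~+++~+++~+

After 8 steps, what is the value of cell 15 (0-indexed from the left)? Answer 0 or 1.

1

0) ~~~~++~+++~+++~+
1) +++++~~+~~~+~~~~
2) +~~~~++~+++~++++
3) ~+++++~~+~~~+~~~
4) ++~~~~++~+++~+++
5) ~~+++++~~+~~~+~~
6) +++~~~~++~+++~++
7) ~~~+++++~~+~~~+~
8) ++++~~~~++~+++~+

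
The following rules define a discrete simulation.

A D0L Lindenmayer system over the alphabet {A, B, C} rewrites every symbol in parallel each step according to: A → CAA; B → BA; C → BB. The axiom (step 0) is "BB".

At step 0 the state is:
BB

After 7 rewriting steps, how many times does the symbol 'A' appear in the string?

k=0  BB
k=1  BABA
k=2  BACAABACAA
k=3  BACAABBCAACAABACAABBCAACAA
k=4  BACAABBCAACAABABABBCAACAABBCAACAABACAABBCAACAABABABBCAACAABBCAACAA
k=5  BACAABBCAACAABABABBCAACAABBCAACAABACAABACAABABABBCAACAABBC…BBCAACAABACAABACAABABABBCAACAABBCAACAABABABBCAACAABBCAACAA  (len 166)
k=6  BACAABBCAACAABABABBCAACAABBCAACAABACAABACAABABABBCAACAABBC…BBCAACAABACAABACAABABABBCAACAABBCAACAABABABBCAACAABBCAACAA  (len 418)
k=7  BACAABBCAACAABABABBCAACAABBCAACAABACAABACAABABABBCAACAABBC…BBCAACAABACAABACAABABABBCAACAABBCAACAABABABBCAACAABBCAACAA  (len 1054)

550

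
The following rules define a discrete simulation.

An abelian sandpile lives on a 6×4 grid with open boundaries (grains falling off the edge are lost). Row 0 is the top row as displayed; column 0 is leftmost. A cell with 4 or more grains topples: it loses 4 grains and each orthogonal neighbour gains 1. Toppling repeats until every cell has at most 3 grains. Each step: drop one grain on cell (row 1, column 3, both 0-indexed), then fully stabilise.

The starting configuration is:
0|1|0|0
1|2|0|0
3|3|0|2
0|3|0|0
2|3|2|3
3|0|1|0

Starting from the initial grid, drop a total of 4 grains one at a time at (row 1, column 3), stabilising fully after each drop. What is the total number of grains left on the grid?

32

gen 0: 0|1|0|0
1|2|0|0
3|3|0|2
0|3|0|0
2|3|2|3
3|0|1|0
gen 1: 0|1|0|0
1|2|0|1
3|3|0|2
0|3|0|0
2|3|2|3
3|0|1|0
gen 2: 0|1|0|0
1|2|0|2
3|3|0|2
0|3|0|0
2|3|2|3
3|0|1|0
gen 3: 0|1|0|0
1|2|0|3
3|3|0|2
0|3|0|0
2|3|2|3
3|0|1|0
gen 4: 0|1|0|1
1|2|1|0
3|3|0|3
0|3|0|0
2|3|2|3
3|0|1|0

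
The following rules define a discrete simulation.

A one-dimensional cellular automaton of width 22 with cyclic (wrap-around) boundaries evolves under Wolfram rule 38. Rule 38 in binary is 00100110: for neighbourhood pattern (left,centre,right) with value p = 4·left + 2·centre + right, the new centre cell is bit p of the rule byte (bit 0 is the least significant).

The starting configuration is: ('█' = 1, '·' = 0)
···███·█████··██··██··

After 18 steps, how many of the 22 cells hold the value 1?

8

gen 0: ···███·█████··██··██··
gen 1: ··█···█······█···█····
gen 2: ·██··██·····██··██····
gen 3: █···█······█···█······
gen 4: █··██·····██··██·····█
gen 5: ··█······█···█······█·
gen 6: ·██·····██··██·····██·
gen 7: █······█···█······█···
gen 8: █·····██··██·····██··█
gen 9: ·····█···█······█···█·
gen 10: ····██··██·····██··██·
gen 11: ···█···█······█···█···
gen 12: ··██··██·····██··██···
gen 13: ·█···█······█···█·····
gen 14: ██··██·····██··██·····
gen 15: ···█······█···█······█
gen 16: ··██·····██··██·····██
gen 17: ·█······█···█······█··
gen 18: ██·····██··██·····██··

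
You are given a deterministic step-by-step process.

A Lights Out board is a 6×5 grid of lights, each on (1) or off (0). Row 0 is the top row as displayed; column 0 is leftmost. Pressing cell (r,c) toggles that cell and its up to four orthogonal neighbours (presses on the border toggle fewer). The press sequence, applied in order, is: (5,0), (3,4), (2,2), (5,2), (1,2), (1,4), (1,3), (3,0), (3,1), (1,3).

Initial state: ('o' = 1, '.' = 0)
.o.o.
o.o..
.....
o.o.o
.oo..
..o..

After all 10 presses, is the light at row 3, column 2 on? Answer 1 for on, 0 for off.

1

t=0: .o.o.
o.o..
.....
o.o.o
.oo..
..o..
t=1: .o.o.
o.o..
.....
o.o.o
ooo..
ooo..
t=2: .o.o.
o.o..
....o
o.oo.
ooo.o
ooo..
t=3: .o.o.
o....
.oooo
o..o.
ooo.o
ooo..
t=4: .o.o.
o....
.oooo
o..o.
oo..o
o..o.
t=5: .ooo.
oooo.
.o.oo
o..o.
oo..o
o..o.
t=6: .oooo
ooo.o
.o.o.
o..o.
oo..o
o..o.
t=7: .oo.o
oo.o.
.o...
o..o.
oo..o
o..o.
t=8: .oo.o
oo.o.
oo...
.o.o.
.o..o
o..o.
t=9: .oo.o
oo.o.
o....
o.oo.
....o
o..o.
t=10: .oooo
ooo.o
o..o.
o.oo.
....o
o..o.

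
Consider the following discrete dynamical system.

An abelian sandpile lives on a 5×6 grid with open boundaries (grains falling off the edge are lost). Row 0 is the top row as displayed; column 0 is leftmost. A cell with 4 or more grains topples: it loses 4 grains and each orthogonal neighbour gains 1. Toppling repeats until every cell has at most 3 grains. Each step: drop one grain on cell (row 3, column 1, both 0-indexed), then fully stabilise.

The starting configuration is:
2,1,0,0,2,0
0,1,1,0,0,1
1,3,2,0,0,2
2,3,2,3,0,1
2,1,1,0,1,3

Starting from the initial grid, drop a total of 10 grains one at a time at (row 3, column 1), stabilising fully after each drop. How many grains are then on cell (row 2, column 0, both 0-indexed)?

1

t=0: 2,1,0,0,2,0
0,1,1,0,0,1
1,3,2,0,0,2
2,3,2,3,0,1
2,1,1,0,1,3
t=1: 2,1,0,0,2,0
0,2,1,0,0,1
2,0,3,0,0,2
3,1,3,3,0,1
2,2,1,0,1,3
t=2: 2,1,0,0,2,0
0,2,1,0,0,1
2,0,3,0,0,2
3,2,3,3,0,1
2,2,1,0,1,3
t=3: 2,1,0,0,2,0
0,2,1,0,0,1
2,0,3,0,0,2
3,3,3,3,0,1
2,2,1,0,1,3
t=4: 2,1,0,0,2,0
0,2,2,0,0,1
3,2,0,2,0,2
0,2,2,0,1,1
3,3,2,1,1,3
t=5: 2,1,0,0,2,0
0,2,2,0,0,1
3,2,0,2,0,2
0,3,2,0,1,1
3,3,2,1,1,3
t=6: 2,1,0,0,2,0
0,2,2,0,0,1
3,3,0,2,0,2
2,1,3,0,1,1
0,1,3,1,1,3
t=7: 2,1,0,0,2,0
0,2,2,0,0,1
3,3,0,2,0,2
2,2,3,0,1,1
0,1,3,1,1,3
t=8: 2,1,0,0,2,0
0,2,2,0,0,1
3,3,0,2,0,2
2,3,3,0,1,1
0,1,3,1,1,3
t=9: 2,1,0,0,2,0
1,3,2,0,0,1
1,1,2,2,0,2
0,3,1,1,1,1
1,3,0,2,1,3
t=10: 2,1,0,0,2,0
1,3,2,0,0,1
1,2,2,2,0,2
1,1,2,1,1,1
2,0,1,2,1,3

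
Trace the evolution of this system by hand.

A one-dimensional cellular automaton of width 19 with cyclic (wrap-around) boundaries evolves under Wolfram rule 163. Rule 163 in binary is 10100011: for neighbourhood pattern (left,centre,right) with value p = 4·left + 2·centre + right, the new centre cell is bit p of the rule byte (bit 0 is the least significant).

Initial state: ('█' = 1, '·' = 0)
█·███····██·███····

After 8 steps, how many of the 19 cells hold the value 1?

8

t=0: █·███····██·███····
t=1: ·█·█··███··█·█··███
t=2: █·█··█·█··█·█··█·█·
t=3: ·█··█·█··█·█··█·█·█
t=4: █··█·█··█·█··█·█·█·
t=5: ··█·█··█·█··█·█·█·█
t=6: ·█·█··█·█··█·█·█·█·
t=7: █·█··█·█··█·█·█·█··
t=8: ·█··█·█··█·█·█·█··█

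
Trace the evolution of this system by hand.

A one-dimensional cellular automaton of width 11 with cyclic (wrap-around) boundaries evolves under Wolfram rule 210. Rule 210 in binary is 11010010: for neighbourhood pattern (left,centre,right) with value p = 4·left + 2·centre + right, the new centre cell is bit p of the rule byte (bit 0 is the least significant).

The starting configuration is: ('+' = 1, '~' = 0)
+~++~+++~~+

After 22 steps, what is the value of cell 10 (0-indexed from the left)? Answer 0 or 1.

1

t=0: +~++~+++~~+
t=1: +~~+~~++++~
t=2: ~++~++~+++~
t=3: +~+~~+~~+++
t=4: +~~++~++~++
t=5: +++~+~~+~~+
t=6: +++~~++~++~
t=7: ~++++~+~~+~
t=8: +~+++~~++~+
t=9: +~~++++~+~~
t=10: ~++~+++~~++
t=11: ~~+~~++++~+
t=12: ++~++~+++~~
t=13: ~+~~+~~++++
t=14: ~~++~++~+++
t=15: ++~+~~+~~++
t=16: ++~~++~++~+
t=17: ++++~+~~+~~
t=18: ~+++~~++~++
t=19: ~~++++~+~~+
t=20: ++~+++~~++~
t=21: ~+~~++++~+~
t=22: +~++~+++~~+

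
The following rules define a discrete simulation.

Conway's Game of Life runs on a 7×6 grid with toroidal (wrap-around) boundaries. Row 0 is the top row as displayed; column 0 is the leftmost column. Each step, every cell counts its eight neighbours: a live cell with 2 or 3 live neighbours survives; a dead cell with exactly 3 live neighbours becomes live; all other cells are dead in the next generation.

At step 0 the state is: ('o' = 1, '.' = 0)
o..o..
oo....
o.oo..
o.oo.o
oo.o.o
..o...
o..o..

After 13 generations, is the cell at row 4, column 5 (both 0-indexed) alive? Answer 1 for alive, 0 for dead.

t=0: o..o..
oo....
o.oo..
o.oo.o
oo.o.o
..o...
o..o..
t=1: o.o..o
o..o.o
...oo.
......
...o.o
..oooo
.ooo..
t=2: .....o
oooo..
...ooo
...o..
..oo.o
oo...o
......
t=3: ooo...
oooo..
oo...o
.....o
.ooo.o
ooo.oo
.....o
t=4: ...o.o
...o..
....oo
.....o
...o..
......
...oo.
t=5: ..oo..
...o.o
....oo
.....o
......
...oo.
...oo.
t=6: ..o...
..oo.o
o....o
....oo
....o.
...oo.
......
t=7: ..oo..
oooooo
o..o..
o...o.
......
...oo.
...o..
t=8: o....o
o....o
......
.....o
...ooo
...oo.
......
t=9: o....o
o....o
o....o
.....o
...o.o
...o.o
....oo
t=10: ......
.o..o.
....o.
.....o
o....o
o..o.o
......
t=11: ......
......
....oo
o...oo
......
o...oo
......
t=12: ......
......
o...o.
o...o.
......
.....o
.....o
t=13: ......
......
......
......
.....o
......
......

1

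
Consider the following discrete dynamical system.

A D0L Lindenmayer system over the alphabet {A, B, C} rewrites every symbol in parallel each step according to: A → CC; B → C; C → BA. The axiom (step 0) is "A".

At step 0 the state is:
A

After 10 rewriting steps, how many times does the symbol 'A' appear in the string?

162

0) A
1) CC
2) BABA
3) CCCCCC
4) BABABABABABA
5) CCCCCCCCCCCCCCCCCC
6) BABABABABABABABABABABABABABABABABABA
7) CCCCCCCCCCCCCCCCCCCCCCCCCCCCCCCCCCCCCCCCCCCCCCCCCCCCCC
8) BABABABABABABABABABABABABABABABABABABABABABABABABABABABABABABABABABABABABABABABABABABABABABABABABABABABABABA
9) CCCCCCCCCCCCCCCCCCCCCCCCCCCCCCCCCCCCCCCCCCCCCCCCCCCCCCCCCC…CCCCCCCCCCCCCCCCCCCCCCCCCCCCCCCCCCCCCCCCCCCCCCCCCCCCCCCCCC  (len 162)
10) BABABABABABABABABABABABABABABABABABABABABABABABABABABABABA…BABABABABABABABABABABABABABABABABABABABABABABABABABABABABA  (len 324)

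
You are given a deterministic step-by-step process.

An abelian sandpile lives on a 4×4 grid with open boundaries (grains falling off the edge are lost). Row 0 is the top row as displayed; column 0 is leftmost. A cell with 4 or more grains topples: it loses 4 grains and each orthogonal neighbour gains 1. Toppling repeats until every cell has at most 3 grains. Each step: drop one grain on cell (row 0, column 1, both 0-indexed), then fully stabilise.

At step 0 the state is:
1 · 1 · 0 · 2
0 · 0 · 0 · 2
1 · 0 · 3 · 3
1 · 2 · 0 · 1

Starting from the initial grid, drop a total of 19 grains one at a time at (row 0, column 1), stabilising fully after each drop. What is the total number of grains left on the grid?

28

k=0  1 · 1 · 0 · 2
0 · 0 · 0 · 2
1 · 0 · 3 · 3
1 · 2 · 0 · 1
k=1  1 · 2 · 0 · 2
0 · 0 · 0 · 2
1 · 0 · 3 · 3
1 · 2 · 0 · 1
k=2  1 · 3 · 0 · 2
0 · 0 · 0 · 2
1 · 0 · 3 · 3
1 · 2 · 0 · 1
k=3  2 · 0 · 1 · 2
0 · 1 · 0 · 2
1 · 0 · 3 · 3
1 · 2 · 0 · 1
k=4  2 · 1 · 1 · 2
0 · 1 · 0 · 2
1 · 0 · 3 · 3
1 · 2 · 0 · 1
k=5  2 · 2 · 1 · 2
0 · 1 · 0 · 2
1 · 0 · 3 · 3
1 · 2 · 0 · 1
k=6  2 · 3 · 1 · 2
0 · 1 · 0 · 2
1 · 0 · 3 · 3
1 · 2 · 0 · 1
k=7  3 · 0 · 2 · 2
0 · 2 · 0 · 2
1 · 0 · 3 · 3
1 · 2 · 0 · 1
k=8  3 · 1 · 2 · 2
0 · 2 · 0 · 2
1 · 0 · 3 · 3
1 · 2 · 0 · 1
k=9  3 · 2 · 2 · 2
0 · 2 · 0 · 2
1 · 0 · 3 · 3
1 · 2 · 0 · 1
k=10  3 · 3 · 2 · 2
0 · 2 · 0 · 2
1 · 0 · 3 · 3
1 · 2 · 0 · 1
k=11  0 · 1 · 3 · 2
1 · 3 · 0 · 2
1 · 0 · 3 · 3
1 · 2 · 0 · 1
k=12  0 · 2 · 3 · 2
1 · 3 · 0 · 2
1 · 0 · 3 · 3
1 · 2 · 0 · 1
k=13  0 · 3 · 3 · 2
1 · 3 · 0 · 2
1 · 0 · 3 · 3
1 · 2 · 0 · 1
k=14  1 · 2 · 0 · 3
2 · 0 · 2 · 2
1 · 1 · 3 · 3
1 · 2 · 0 · 1
k=15  1 · 3 · 0 · 3
2 · 0 · 2 · 2
1 · 1 · 3 · 3
1 · 2 · 0 · 1
k=16  2 · 0 · 1 · 3
2 · 1 · 2 · 2
1 · 1 · 3 · 3
1 · 2 · 0 · 1
k=17  2 · 1 · 1 · 3
2 · 1 · 2 · 2
1 · 1 · 3 · 3
1 · 2 · 0 · 1
k=18  2 · 2 · 1 · 3
2 · 1 · 2 · 2
1 · 1 · 3 · 3
1 · 2 · 0 · 1
k=19  2 · 3 · 1 · 3
2 · 1 · 2 · 2
1 · 1 · 3 · 3
1 · 2 · 0 · 1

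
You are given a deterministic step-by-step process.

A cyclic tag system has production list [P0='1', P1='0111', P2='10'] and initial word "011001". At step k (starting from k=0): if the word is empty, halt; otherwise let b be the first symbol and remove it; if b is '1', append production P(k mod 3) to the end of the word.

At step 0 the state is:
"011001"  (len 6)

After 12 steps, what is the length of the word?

t=0: "011001"  (len 6)
t=1: "11001"  (len 5)
t=2: "10010111"  (len 8)
t=3: "001011110"  (len 9)
t=4: "01011110"  (len 8)
t=5: "1011110"  (len 7)
t=6: "01111010"  (len 8)
t=7: "1111010"  (len 7)
t=8: "1110100111"  (len 10)
t=9: "11010011110"  (len 11)
t=10: "10100111101"  (len 11)
t=11: "01001111010111"  (len 14)
t=12: "1001111010111"  (len 13)

13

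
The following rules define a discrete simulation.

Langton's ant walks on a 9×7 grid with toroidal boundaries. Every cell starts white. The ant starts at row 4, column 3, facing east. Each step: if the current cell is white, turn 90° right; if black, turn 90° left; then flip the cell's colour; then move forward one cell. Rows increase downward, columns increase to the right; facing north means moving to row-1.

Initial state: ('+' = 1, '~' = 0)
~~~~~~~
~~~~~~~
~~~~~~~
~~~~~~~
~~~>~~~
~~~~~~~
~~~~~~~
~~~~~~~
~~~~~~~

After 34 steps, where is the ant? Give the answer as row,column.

3,0

step 0: ~~~~~~~
~~~~~~~
~~~~~~~
~~~~~~~
~~~>~~~
~~~~~~~
~~~~~~~
~~~~~~~
~~~~~~~
step 1: ~~~~~~~
~~~~~~~
~~~~~~~
~~~~~~~
~~~+~~~
~~~v~~~
~~~~~~~
~~~~~~~
~~~~~~~
step 2: ~~~~~~~
~~~~~~~
~~~~~~~
~~~~~~~
~~~+~~~
~~<+~~~
~~~~~~~
~~~~~~~
~~~~~~~
step 3: ~~~~~~~
~~~~~~~
~~~~~~~
~~~~~~~
~~^+~~~
~~++~~~
~~~~~~~
~~~~~~~
~~~~~~~
step 4: ~~~~~~~
~~~~~~~
~~~~~~~
~~~~~~~
~~+>~~~
~~++~~~
~~~~~~~
~~~~~~~
~~~~~~~
step 5: ~~~~~~~
~~~~~~~
~~~~~~~
~~~^~~~
~~+~~~~
~~++~~~
~~~~~~~
~~~~~~~
~~~~~~~
step 6: ~~~~~~~
~~~~~~~
~~~~~~~
~~~+>~~
~~+~~~~
~~++~~~
~~~~~~~
~~~~~~~
~~~~~~~
step 7: ~~~~~~~
~~~~~~~
~~~~~~~
~~~++~~
~~+~v~~
~~++~~~
~~~~~~~
~~~~~~~
~~~~~~~
step 8: ~~~~~~~
~~~~~~~
~~~~~~~
~~~++~~
~~+<+~~
~~++~~~
~~~~~~~
~~~~~~~
~~~~~~~
step 9: ~~~~~~~
~~~~~~~
~~~~~~~
~~~^+~~
~~+++~~
~~++~~~
~~~~~~~
~~~~~~~
~~~~~~~
step 10: ~~~~~~~
~~~~~~~
~~~~~~~
~~<~+~~
~~+++~~
~~++~~~
~~~~~~~
~~~~~~~
~~~~~~~
step 11: ~~~~~~~
~~~~~~~
~~^~~~~
~~+~+~~
~~+++~~
~~++~~~
~~~~~~~
~~~~~~~
~~~~~~~
step 12: ~~~~~~~
~~~~~~~
~~+>~~~
~~+~+~~
~~+++~~
~~++~~~
~~~~~~~
~~~~~~~
~~~~~~~
step 13: ~~~~~~~
~~~~~~~
~~++~~~
~~+v+~~
~~+++~~
~~++~~~
~~~~~~~
~~~~~~~
~~~~~~~
step 14: ~~~~~~~
~~~~~~~
~~++~~~
~~<++~~
~~+++~~
~~++~~~
~~~~~~~
~~~~~~~
~~~~~~~
step 15: ~~~~~~~
~~~~~~~
~~++~~~
~~~++~~
~~v++~~
~~++~~~
~~~~~~~
~~~~~~~
~~~~~~~
step 16: ~~~~~~~
~~~~~~~
~~++~~~
~~~++~~
~~~>+~~
~~++~~~
~~~~~~~
~~~~~~~
~~~~~~~
step 17: ~~~~~~~
~~~~~~~
~~++~~~
~~~^+~~
~~~~+~~
~~++~~~
~~~~~~~
~~~~~~~
~~~~~~~
step 18: ~~~~~~~
~~~~~~~
~~++~~~
~~<~+~~
~~~~+~~
~~++~~~
~~~~~~~
~~~~~~~
~~~~~~~
step 19: ~~~~~~~
~~~~~~~
~~^+~~~
~~+~+~~
~~~~+~~
~~++~~~
~~~~~~~
~~~~~~~
~~~~~~~
step 20: ~~~~~~~
~~~~~~~
~<~+~~~
~~+~+~~
~~~~+~~
~~++~~~
~~~~~~~
~~~~~~~
~~~~~~~
step 21: ~~~~~~~
~^~~~~~
~+~+~~~
~~+~+~~
~~~~+~~
~~++~~~
~~~~~~~
~~~~~~~
~~~~~~~
step 22: ~~~~~~~
~+>~~~~
~+~+~~~
~~+~+~~
~~~~+~~
~~++~~~
~~~~~~~
~~~~~~~
~~~~~~~
step 23: ~~~~~~~
~++~~~~
~+v+~~~
~~+~+~~
~~~~+~~
~~++~~~
~~~~~~~
~~~~~~~
~~~~~~~
step 24: ~~~~~~~
~++~~~~
~<++~~~
~~+~+~~
~~~~+~~
~~++~~~
~~~~~~~
~~~~~~~
~~~~~~~
step 25: ~~~~~~~
~++~~~~
~~++~~~
~v+~+~~
~~~~+~~
~~++~~~
~~~~~~~
~~~~~~~
~~~~~~~
step 26: ~~~~~~~
~++~~~~
~~++~~~
<++~+~~
~~~~+~~
~~++~~~
~~~~~~~
~~~~~~~
~~~~~~~
step 27: ~~~~~~~
~++~~~~
^~++~~~
+++~+~~
~~~~+~~
~~++~~~
~~~~~~~
~~~~~~~
~~~~~~~
step 28: ~~~~~~~
~++~~~~
+>++~~~
+++~+~~
~~~~+~~
~~++~~~
~~~~~~~
~~~~~~~
~~~~~~~
step 29: ~~~~~~~
~++~~~~
++++~~~
+v+~+~~
~~~~+~~
~~++~~~
~~~~~~~
~~~~~~~
~~~~~~~
step 30: ~~~~~~~
~++~~~~
++++~~~
+~>~+~~
~~~~+~~
~~++~~~
~~~~~~~
~~~~~~~
~~~~~~~
step 31: ~~~~~~~
~++~~~~
++^+~~~
+~~~+~~
~~~~+~~
~~++~~~
~~~~~~~
~~~~~~~
~~~~~~~
step 32: ~~~~~~~
~++~~~~
+<~+~~~
+~~~+~~
~~~~+~~
~~++~~~
~~~~~~~
~~~~~~~
~~~~~~~
step 33: ~~~~~~~
~++~~~~
+~~+~~~
+v~~+~~
~~~~+~~
~~++~~~
~~~~~~~
~~~~~~~
~~~~~~~
step 34: ~~~~~~~
~++~~~~
+~~+~~~
<+~~+~~
~~~~+~~
~~++~~~
~~~~~~~
~~~~~~~
~~~~~~~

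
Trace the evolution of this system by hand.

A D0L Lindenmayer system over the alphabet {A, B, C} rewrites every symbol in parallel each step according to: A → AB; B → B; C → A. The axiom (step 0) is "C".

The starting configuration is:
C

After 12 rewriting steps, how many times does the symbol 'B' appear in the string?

11

[0] C
[1] A
[2] AB
[3] ABB
[4] ABBB
[5] ABBBB
[6] ABBBBB
[7] ABBBBBB
[8] ABBBBBBB
[9] ABBBBBBBB
[10] ABBBBBBBBB
[11] ABBBBBBBBBB
[12] ABBBBBBBBBBB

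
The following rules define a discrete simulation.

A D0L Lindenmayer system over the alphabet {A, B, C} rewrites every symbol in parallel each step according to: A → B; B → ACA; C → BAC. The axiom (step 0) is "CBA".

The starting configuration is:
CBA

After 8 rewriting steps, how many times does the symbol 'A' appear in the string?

653

t=0: CBA
t=1: BACACAB
t=2: ACABBACBBACBACA
t=3: BBACBACAACABBACACAACABBACACABBACB
t=4: ACAACABBACACABBACBBBACBACAACABBACBBACBBBACBACAACABBACBBACBACAACABBACACA
t=5: BBACBBBACBACAACABBACBBACBACAACABBACACAACAACABBACACABBACBBB…BBACBBBACBACAACABBACACAACABBACACABBACBBBACBACAACABBACBBACB  (len 155)
t=6: ACAACABBACACAACAACABBACACABBACBBBACBACAACABBACACAACABBACAC…CAACABBACACAACAACABBACACABBACBBBACBACAACABBACACAACABBACACA  (len 335)
t=7: BBACBBBACBACAACABBACBBACBBBACBBBACBACAACABBACBBACBACAACABB…ACAACABBACACABBACBBBACBACAACABBACBBACBBBACBACAACABBACBBACB  (len 729)
t=8: ACAACABBACACAACAACABBACACABBACBBBACBACAACABBACACAACABBACAC…CAACABBACACAACAACABBACACABBACBBBACBACAACABBACACAACABBACACA  (len 1579)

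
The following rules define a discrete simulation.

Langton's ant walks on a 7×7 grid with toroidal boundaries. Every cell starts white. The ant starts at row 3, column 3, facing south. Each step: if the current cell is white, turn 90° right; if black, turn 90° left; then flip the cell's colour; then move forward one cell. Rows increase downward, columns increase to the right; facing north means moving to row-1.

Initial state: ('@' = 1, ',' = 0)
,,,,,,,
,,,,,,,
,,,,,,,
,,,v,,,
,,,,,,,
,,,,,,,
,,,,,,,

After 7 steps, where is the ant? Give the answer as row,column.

k=0  ,,,,,,,
,,,,,,,
,,,,,,,
,,,v,,,
,,,,,,,
,,,,,,,
,,,,,,,
k=1  ,,,,,,,
,,,,,,,
,,,,,,,
,,<@,,,
,,,,,,,
,,,,,,,
,,,,,,,
k=2  ,,,,,,,
,,,,,,,
,,^,,,,
,,@@,,,
,,,,,,,
,,,,,,,
,,,,,,,
k=3  ,,,,,,,
,,,,,,,
,,@>,,,
,,@@,,,
,,,,,,,
,,,,,,,
,,,,,,,
k=4  ,,,,,,,
,,,,,,,
,,@@,,,
,,@v,,,
,,,,,,,
,,,,,,,
,,,,,,,
k=5  ,,,,,,,
,,,,,,,
,,@@,,,
,,@,>,,
,,,,,,,
,,,,,,,
,,,,,,,
k=6  ,,,,,,,
,,,,,,,
,,@@,,,
,,@,@,,
,,,,v,,
,,,,,,,
,,,,,,,
k=7  ,,,,,,,
,,,,,,,
,,@@,,,
,,@,@,,
,,,<@,,
,,,,,,,
,,,,,,,

4,3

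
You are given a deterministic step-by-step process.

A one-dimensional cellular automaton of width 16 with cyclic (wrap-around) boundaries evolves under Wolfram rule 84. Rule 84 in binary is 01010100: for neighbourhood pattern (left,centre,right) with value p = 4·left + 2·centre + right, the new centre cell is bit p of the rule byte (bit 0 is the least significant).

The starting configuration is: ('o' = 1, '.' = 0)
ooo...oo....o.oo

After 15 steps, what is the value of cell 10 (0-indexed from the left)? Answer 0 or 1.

1

[0] ooo...oo....o.oo
[1] ..oo...oo...o...
[2] ...oo...oo..oo..
[3] ....oo...oo..oo.
[4] .....oo...oo..oo
[5] o.....oo...oo..o
[6] oo.....oo...oo..
[7] .oo.....oo...oo.
[8] ..oo.....oo...oo
[9] o..oo.....oo...o
[10] oo..oo.....oo...
[11] .oo..oo.....oo..
[12] ..oo..oo.....oo.
[13] ...oo..oo.....oo
[14] o...oo..oo.....o
[15] oo...oo..oo.....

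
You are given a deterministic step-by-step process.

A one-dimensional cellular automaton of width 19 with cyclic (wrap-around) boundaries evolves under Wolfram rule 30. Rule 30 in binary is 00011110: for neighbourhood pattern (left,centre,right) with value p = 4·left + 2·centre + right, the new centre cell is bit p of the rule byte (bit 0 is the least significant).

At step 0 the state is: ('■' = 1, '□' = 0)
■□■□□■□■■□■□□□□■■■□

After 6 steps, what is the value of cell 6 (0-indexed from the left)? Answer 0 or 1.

0

k=0  ■□■□□■□■■□■□□□□■■■□
k=1  ■□■■■■□■□□■■□□■■□□□
k=2  ■□■□□□□■■■■□■■■□■□■
k=3  □□■■□□■■□□□□■□□□■□■
k=4  ■■■□■■■□■□□■■■□■■□■
k=5  □□□□■□□□■■■■□□□■□□■
k=6  ■□□■■■□■■□□□■□■■■■■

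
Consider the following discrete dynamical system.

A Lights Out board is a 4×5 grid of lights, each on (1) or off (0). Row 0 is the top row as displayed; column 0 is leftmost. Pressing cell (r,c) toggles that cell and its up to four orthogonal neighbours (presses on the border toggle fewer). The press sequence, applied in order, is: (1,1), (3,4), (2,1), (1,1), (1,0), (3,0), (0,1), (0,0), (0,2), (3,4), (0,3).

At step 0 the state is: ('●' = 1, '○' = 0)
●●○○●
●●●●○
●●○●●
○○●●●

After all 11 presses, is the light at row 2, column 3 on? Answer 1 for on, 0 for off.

1

step 0: ●●○○●
●●●●○
●●○●●
○○●●●
step 1: ●○○○●
○○○●○
●○○●●
○○●●●
step 2: ●○○○●
○○○●○
●○○●○
○○●○○
step 3: ●○○○●
○●○●○
○●●●○
○●●○○
step 4: ●●○○●
●○●●○
○○●●○
○●●○○
step 5: ○●○○●
○●●●○
●○●●○
○●●○○
step 6: ○●○○●
○●●●○
○○●●○
●○●○○
step 7: ●○●○●
○○●●○
○○●●○
●○●○○
step 8: ○●●○●
●○●●○
○○●●○
●○●○○
step 9: ○○○●●
●○○●○
○○●●○
●○●○○
step 10: ○○○●●
●○○●○
○○●●●
●○●●●
step 11: ○○●○○
●○○○○
○○●●●
●○●●●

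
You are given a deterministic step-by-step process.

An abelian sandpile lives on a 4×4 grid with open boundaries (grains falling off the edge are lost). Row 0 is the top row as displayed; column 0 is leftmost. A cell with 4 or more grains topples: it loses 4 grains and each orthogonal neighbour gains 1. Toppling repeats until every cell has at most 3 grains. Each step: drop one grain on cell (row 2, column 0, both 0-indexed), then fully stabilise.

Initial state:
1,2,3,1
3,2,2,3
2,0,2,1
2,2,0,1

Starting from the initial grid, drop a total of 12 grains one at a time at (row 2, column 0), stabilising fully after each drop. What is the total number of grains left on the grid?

30

gen 0: 1,2,3,1
3,2,2,3
2,0,2,1
2,2,0,1
gen 1: 1,2,3,1
3,2,2,3
3,0,2,1
2,2,0,1
gen 2: 2,2,3,1
0,3,2,3
1,1,2,1
3,2,0,1
gen 3: 2,2,3,1
0,3,2,3
2,1,2,1
3,2,0,1
gen 4: 2,2,3,1
0,3,2,3
3,1,2,1
3,2,0,1
gen 5: 2,2,3,1
1,3,2,3
1,2,2,1
0,3,0,1
gen 6: 2,2,3,1
1,3,2,3
2,2,2,1
0,3,0,1
gen 7: 2,2,3,1
1,3,2,3
3,2,2,1
0,3,0,1
gen 8: 2,2,3,1
2,3,2,3
0,3,2,1
1,3,0,1
gen 9: 2,2,3,1
2,3,2,3
1,3,2,1
1,3,0,1
gen 10: 2,2,3,1
2,3,2,3
2,3,2,1
1,3,0,1
gen 11: 2,2,3,1
2,3,2,3
3,3,2,1
1,3,0,1
gen 12: 3,3,3,1
0,1,3,3
2,2,3,1
3,0,1,1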